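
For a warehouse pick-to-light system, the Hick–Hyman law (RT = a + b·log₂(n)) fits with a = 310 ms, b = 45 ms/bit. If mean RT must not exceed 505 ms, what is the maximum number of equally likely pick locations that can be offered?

20

45·log₂ n ≤ 505 − 310 = 195, giving log₂ n ≤ 4.3333 and n ≤ 20.159. The largest whole number is 20.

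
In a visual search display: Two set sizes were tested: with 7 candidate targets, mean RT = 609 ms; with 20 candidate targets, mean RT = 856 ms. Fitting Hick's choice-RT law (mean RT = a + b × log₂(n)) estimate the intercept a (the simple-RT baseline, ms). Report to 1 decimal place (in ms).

The slope on a log₂ axis is (856 − 609) / (4.3219 − 2.8074) = 163.082 ms/bit.
Intercept: a = 609 − 163.082·log₂(7) = 151.170 ms.

151.2 ms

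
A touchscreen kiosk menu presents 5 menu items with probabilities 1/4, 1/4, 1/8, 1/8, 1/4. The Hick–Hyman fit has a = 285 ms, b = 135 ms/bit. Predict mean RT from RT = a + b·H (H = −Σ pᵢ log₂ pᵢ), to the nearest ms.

589 ms

H = −Σ pᵢ log₂ pᵢ = 0.25·2 + 0.25·2 + 0.125·3 + 0.125·3 + 0.25·2 = 2.250 bits.
RT = 285 + 135 × 2.250 = 588.75 ms.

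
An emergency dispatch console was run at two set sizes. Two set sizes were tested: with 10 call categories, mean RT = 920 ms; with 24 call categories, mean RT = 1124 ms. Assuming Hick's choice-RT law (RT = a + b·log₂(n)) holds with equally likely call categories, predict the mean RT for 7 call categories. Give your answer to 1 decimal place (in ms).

836.9 ms

With log₂ n on the abscissa the relation is linear; from the two conditions:
  b = (1124 − 920) / (log₂ 24 − log₂ 10) = 204 / (4.5850 − 3.3219) = 161.516 ms/bit
  a = 920 − 161.516 × 3.3219 = 383.456 ms
Then RT(7) = 383.456 + 161.516 × log₂ 7 = 383.456 + 161.516 × 2.8074 ≈ 836.888 ms.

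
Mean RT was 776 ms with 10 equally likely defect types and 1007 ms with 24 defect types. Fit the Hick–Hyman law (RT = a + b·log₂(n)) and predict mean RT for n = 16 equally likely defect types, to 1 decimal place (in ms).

RT is linear in log₂ n, so two points fix the line:
  b = (1007 − 776) / (log₂ 24 − log₂ 10) = 231 / (4.5850 − 3.3219) = 182.893 ms/bit
  a = 776 − 182.893 × 3.3219 = 168.443 ms
Then RT(16) = 168.443 + 182.893 × log₂ 16 = 168.443 + 182.893 × 4 ≈ 900.015 ms.

900.0 ms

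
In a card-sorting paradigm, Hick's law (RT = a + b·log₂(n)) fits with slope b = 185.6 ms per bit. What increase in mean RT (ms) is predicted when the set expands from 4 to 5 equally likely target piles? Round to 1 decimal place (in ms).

Only the slope matters, since a is common to both: ΔRT = b·log₂(n₂/n₁).
log₂(5) − log₂(4) = 2.3219 − 2 = 0.3219.
ΔRT = 185.6 × 0.3219 = 59.750 ms.

59.7 ms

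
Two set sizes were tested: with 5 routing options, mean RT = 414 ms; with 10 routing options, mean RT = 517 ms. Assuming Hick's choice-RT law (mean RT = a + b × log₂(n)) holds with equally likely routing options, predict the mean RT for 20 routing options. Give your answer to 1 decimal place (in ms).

With log₂ n on the abscissa the relation is linear; from the two conditions:
  b = (517 − 414) / (log₂ 10 − log₂ 5) = 103 / (3.3219 − 2.3219) = 103.000 ms/bit
  a = 414 − 103.000 × 2.3219 = 174.841 ms
Then RT(20) = 174.841 + 103.000 × log₂ 20 = 174.841 + 103.000 × 4.3219 ≈ 620.000 ms.

620.0 ms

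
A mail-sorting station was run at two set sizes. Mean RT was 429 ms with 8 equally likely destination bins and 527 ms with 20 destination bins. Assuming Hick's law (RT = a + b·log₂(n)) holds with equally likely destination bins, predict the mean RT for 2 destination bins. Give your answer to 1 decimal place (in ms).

Solve the two-equation system in a and b:
  b = (527 − 429) / (log₂ 20 − log₂ 8) = 98 / (4.3219 − 3) = 74.134 ms/bit
  a = 429 − 74.134 × 3 = 206.598 ms
Then RT(2) = 206.598 + 74.134 × log₂ 2 = 206.598 + 74.134 × 1 ≈ 280.732 ms.

280.7 ms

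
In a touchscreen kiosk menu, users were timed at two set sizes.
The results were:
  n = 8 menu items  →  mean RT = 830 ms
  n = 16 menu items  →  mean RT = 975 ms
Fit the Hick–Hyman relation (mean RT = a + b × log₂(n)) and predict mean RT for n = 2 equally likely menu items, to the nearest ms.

Fit slope and intercept:
  b = (975 − 830) / (log₂ 16 − log₂ 8) = 145 / (4 − 3) = 145 ms/bit
  a = 830 − 145 × 3 = 395 ms
Then RT(2) = 395 + 145 × log₂ 2 = 395 + 145 × 1 ≈ 540.000 ms.

540 ms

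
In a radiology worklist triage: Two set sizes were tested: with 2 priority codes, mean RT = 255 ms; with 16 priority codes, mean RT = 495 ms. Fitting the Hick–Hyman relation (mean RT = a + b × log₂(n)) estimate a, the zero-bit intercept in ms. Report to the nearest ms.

Slope: b = (495 − 255) / (log₂ 16 − log₂ 2) = 240/3.0000 = 80 ms/bit.
a = RT₁ − b·log₂ n₁ = 255 − 80 × 1 = 175.000 ms.

175 ms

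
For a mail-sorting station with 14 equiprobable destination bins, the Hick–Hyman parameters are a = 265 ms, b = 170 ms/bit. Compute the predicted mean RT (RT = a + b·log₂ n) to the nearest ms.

912 ms

log₂(14) = 3.8074 bits, so RT = 265 + 170 × 3.8074 ≈ 912.250 ms.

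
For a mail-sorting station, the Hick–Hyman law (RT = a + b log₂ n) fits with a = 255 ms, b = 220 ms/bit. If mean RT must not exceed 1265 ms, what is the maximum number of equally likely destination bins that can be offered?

Information budget: (1265 − 255)/220 = 4.5909 bits, so n ≤ 2^4.5909 = 24.099 → at most 24.

24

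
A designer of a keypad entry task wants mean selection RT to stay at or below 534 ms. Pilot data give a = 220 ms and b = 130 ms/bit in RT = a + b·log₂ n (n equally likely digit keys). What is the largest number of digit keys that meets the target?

Set 220 + 130·log₂ n ≤ 534 → log₂ n ≤ (534 − 220)/130 = 2.4154.
So n ≤ 2^2.4154 = 5.335; the largest integer n is 5.

5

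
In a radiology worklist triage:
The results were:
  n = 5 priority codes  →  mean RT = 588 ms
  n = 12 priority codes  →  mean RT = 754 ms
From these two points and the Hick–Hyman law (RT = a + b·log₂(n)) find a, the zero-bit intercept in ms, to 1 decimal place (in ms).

282.8 ms

Slope: b = (754 − 588) / (log₂ 12 − log₂ 5) = 166/1.2630 = 131.430 ms/bit.
Intercept: a = 588 − 131.430·log₂(5) = 282.830 ms.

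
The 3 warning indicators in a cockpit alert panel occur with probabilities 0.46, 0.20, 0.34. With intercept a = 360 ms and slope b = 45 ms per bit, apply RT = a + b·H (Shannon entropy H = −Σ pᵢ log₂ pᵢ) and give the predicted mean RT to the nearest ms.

428 ms

H = 0.46·log₂(1/0.46) + 0.20·log₂(1/0.20) + 0.34·log₂(1/0.34) = 1.5089 bits.
RT = 360 + 45 × 1.5089 = 427.90 ms.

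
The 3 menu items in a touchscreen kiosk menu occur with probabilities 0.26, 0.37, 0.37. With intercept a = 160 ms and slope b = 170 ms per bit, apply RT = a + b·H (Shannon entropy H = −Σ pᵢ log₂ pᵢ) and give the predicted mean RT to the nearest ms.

426 ms

Entropy contributions −pᵢ log₂ pᵢ: 0.5053, 0.5307, 0.5307; sum H = 1.5667 bits.
RT = a + bH = 160 + 170·1.5667 = 426.35 ms.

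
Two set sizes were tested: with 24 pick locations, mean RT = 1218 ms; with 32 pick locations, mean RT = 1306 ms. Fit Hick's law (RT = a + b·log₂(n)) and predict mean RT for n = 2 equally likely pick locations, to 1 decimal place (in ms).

457.9 ms

RT is linear in log₂ n, so two points fix the line:
  b = (1306 − 1218) / (log₂ 32 − log₂ 24) = 88 / (5 − 4.5850) = 212.029 ms/bit
  a = 1218 − 212.029 × 4.5850 = 245.855 ms
Then RT(2) = 245.855 + 212.029 × log₂ 2 = 245.855 + 212.029 × 1 ≈ 457.884 ms.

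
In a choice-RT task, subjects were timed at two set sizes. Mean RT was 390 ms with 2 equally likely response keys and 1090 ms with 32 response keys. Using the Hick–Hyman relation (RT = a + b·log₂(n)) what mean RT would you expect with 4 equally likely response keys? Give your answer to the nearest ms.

565 ms

Solve the two-equation system in a and b:
  b = (1090 − 390) / (log₂ 32 − log₂ 2) = 700 / (5 − 1) = 175 ms/bit
  a = 390 − 175 × 1 = 215 ms
Then RT(4) = 215 + 175 × log₂ 4 = 215 + 175 × 2 ≈ 565.000 ms.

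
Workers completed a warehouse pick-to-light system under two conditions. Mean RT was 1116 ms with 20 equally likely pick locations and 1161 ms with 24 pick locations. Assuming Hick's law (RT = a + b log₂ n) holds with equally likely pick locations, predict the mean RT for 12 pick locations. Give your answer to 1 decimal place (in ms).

989.9 ms

With log₂ n on the abscissa the relation is linear; from the two conditions:
  b = (1161 − 1116) / (log₂ 24 − log₂ 20) = 45 / (4.5850 − 4.3219) = 171.080 ms/bit
  a = 1116 − 171.080 × 4.3219 = 376.603 ms
Then RT(12) = 376.603 + 171.080 × log₂ 12 = 376.603 + 171.080 × 3.5850 ≈ 989.920 ms.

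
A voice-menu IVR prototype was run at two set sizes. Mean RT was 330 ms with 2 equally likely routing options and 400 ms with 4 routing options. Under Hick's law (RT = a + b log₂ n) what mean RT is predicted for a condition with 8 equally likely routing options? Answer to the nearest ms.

Fit slope and intercept:
  b = (400 − 330) / (log₂ 4 − log₂ 2) = 70 / (2 − 1) = 70 ms/bit
  a = 330 − 70 × 1 = 260 ms
Then RT(8) = 260 + 70 × log₂ 8 = 260 + 70 × 3 ≈ 470.000 ms.

470 ms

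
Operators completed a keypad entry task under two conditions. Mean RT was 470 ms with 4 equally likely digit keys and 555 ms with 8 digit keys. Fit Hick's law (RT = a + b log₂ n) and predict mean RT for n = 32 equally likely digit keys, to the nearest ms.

Solve the two-equation system in a and b:
  b = (555 − 470) / (log₂ 8 − log₂ 4) = 85 / (3 − 2) = 85 ms/bit
  a = 470 − 85 × 2 = 300 ms
Then RT(32) = 300 + 85 × log₂ 32 = 300 + 85 × 5 ≈ 725.000 ms.

725 ms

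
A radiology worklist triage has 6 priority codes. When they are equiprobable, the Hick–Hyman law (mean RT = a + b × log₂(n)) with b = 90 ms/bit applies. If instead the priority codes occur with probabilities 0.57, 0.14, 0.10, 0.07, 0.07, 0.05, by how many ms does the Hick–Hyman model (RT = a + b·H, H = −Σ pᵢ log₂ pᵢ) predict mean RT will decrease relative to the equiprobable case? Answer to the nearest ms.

Equiprobable entropy H₀ = log₂ 6 = 2.5850 bits.
Skewed entropy H = −Σ pᵢ log₂ pᵢ = 1.9448 bits.
ΔRT = b·(H₀ − H) = 90 × 0.6402 = 57.62 ms.

58 ms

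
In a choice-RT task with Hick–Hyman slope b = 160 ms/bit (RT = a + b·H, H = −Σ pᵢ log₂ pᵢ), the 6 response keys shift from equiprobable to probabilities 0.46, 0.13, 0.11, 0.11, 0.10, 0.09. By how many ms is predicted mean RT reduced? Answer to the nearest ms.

55 ms

The RT saving is b·ΔH. Equiprobable H₀ = log₂(6) = 2.5850 bits; with the given probabilities H = 2.2434 bits.
b·(H₀ − H) = 160 × (2.5850 − 2.2434) = 54.65 ms.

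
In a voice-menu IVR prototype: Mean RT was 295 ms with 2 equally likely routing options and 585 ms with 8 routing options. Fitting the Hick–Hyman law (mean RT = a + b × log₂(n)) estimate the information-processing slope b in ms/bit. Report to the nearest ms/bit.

The slope on a log₂ axis is (585 − 295) / (3 − 1) = 145 ms/bit.

145 ms/bit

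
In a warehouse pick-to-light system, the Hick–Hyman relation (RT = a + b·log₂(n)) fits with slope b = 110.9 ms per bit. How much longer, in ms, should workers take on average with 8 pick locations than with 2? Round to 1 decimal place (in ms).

ΔRT = (a + b log₂ n₂) − (a + b log₂ n₁) = b·(log₂ n₂ − log₂ n₁).
log₂(8) − log₂(2) = log₂(8/2) = log₂(4) = 2.
ΔRT = 110.9 × 2.0000 = 221.800 ms.

221.8 ms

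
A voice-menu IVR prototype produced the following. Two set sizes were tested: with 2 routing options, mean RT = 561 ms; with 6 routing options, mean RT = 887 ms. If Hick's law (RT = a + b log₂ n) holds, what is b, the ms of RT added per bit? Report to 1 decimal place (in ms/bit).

The slope on a log₂ axis is (887 − 561) / (2.5850 − 1) = 205.683 ms/bit.

205.7 ms/bit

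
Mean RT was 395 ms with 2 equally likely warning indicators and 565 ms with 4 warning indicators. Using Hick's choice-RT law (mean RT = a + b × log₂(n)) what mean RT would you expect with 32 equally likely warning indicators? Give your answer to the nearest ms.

With log₂ n on the abscissa the relation is linear; from the two conditions:
  b = (565 − 395) / (log₂ 4 − log₂ 2) = 170 / (2 − 1) = 170 ms/bit
  a = 395 − 170 × 1 = 225 ms
Then RT(32) = 225 + 170 × log₂ 32 = 225 + 170 × 5 ≈ 1075.000 ms.

1075 ms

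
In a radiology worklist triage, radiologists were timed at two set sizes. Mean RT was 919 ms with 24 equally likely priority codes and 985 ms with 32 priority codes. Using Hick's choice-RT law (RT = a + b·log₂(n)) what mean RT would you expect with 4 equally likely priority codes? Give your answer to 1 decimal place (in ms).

507.9 ms

Solve the two-equation system in a and b:
  b = (985 − 919) / (log₂ 32 − log₂ 24) = 66 / (5 − 4.5850) = 159.022 ms/bit
  a = 919 − 159.022 × 4.5850 = 189.891 ms
Then RT(4) = 189.891 + 159.022 × log₂ 4 = 189.891 + 159.022 × 2 ≈ 507.935 ms.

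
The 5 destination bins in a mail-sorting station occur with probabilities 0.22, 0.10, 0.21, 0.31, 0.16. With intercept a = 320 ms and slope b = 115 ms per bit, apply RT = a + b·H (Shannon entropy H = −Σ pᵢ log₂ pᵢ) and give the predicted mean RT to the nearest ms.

577 ms

H = 0.22·log₂(1/0.22) + 0.10·log₂(1/0.10) + 0.21·log₂(1/0.21) + 0.31·log₂(1/0.31) + 0.16·log₂(1/0.16) = 2.2324 bits.
RT = 320 + 115 × 2.2324 = 576.73 ms.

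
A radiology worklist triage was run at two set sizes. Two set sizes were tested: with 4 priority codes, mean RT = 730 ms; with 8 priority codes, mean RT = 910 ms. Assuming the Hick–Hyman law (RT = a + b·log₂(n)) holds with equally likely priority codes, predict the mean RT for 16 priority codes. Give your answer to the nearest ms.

With log₂ n on the abscissa the relation is linear; from the two conditions:
  b = (910 − 730) / (log₂ 8 − log₂ 4) = 180 / (3 − 2) = 180 ms/bit
  a = 730 − 180 × 2 = 370 ms
Then RT(16) = 370 + 180 × log₂ 16 = 370 + 180 × 4 ≈ 1090.000 ms.

1090 ms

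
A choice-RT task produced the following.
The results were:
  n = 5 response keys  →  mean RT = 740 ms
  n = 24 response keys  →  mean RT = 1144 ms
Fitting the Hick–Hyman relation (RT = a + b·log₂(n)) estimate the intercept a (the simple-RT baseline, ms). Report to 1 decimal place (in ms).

325.5 ms

The slope on a log₂ axis is (1144 − 740) / (4.5850 − 2.3219) = 178.521 ms/bit.
Intercept: a = 740 − 178.521·log₂(5) = 325.486 ms.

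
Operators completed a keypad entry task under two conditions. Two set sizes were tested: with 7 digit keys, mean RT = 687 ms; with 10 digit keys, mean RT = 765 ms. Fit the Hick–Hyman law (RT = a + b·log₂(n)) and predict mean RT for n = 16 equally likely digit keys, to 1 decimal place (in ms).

867.8 ms

Fit slope and intercept:
  b = (765 − 687) / (log₂ 10 − log₂ 7) = 78 / (3.3219 − 2.8074) = 151.582 ms/bit
  a = 687 − 151.582 × 2.8074 = 261.456 ms
Then RT(16) = 261.456 + 151.582 × log₂ 16 = 261.456 + 151.582 × 4 ≈ 867.783 ms.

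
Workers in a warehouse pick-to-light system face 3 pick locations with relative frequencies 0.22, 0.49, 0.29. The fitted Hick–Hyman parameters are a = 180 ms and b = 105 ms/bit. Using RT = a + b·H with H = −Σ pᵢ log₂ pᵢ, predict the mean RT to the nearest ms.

Entropy contributions −pᵢ log₂ pᵢ: 0.4806, 0.5043, 0.5179; sum H = 1.5028 bits.
RT = a + bH = 180 + 105·1.5028 = 337.79 ms.

338 ms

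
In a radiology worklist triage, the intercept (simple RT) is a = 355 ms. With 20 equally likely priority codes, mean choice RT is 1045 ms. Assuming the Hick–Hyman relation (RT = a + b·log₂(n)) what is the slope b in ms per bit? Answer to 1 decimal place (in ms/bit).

159.7 ms/bit

20 alternatives carry log₂ 20 = 4.3219 bits; the choice cost is 1045 − 355 = 690 ms, so b = 690/4.3219 = 159.651 ms/bit.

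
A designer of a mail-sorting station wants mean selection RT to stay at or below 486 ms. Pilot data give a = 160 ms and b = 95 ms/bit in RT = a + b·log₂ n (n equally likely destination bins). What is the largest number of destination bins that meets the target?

10

Information budget: (486 − 160)/95 = 3.4316 bits, so n ≤ 2^3.4316 = 10.790 → at most 10.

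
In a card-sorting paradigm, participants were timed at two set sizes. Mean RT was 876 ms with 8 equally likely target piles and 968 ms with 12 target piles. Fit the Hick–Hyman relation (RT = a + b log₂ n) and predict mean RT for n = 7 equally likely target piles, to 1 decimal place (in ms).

845.7 ms

Fit slope and intercept:
  b = (968 − 876) / (log₂ 12 − log₂ 8) = 92 / (3.5850 − 3) = 157.275 ms/bit
  a = 876 − 157.275 × 3 = 404.175 ms
Then RT(7) = 404.175 + 157.275 × log₂ 7 = 404.175 + 157.275 × 2.8074 ≈ 845.702 ms.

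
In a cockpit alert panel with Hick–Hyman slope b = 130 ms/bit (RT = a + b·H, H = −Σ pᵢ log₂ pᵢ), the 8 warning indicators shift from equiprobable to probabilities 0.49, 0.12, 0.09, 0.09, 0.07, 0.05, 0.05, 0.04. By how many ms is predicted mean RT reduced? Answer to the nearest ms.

80 ms

Equiprobable entropy H₀ = log₂ 8 = 3.0000 bits.
Skewed entropy H = −Σ pᵢ log₂ pᵢ = 2.3832 bits.
ΔRT = b·(H₀ − H) = 130 × 0.6168 = 80.19 ms.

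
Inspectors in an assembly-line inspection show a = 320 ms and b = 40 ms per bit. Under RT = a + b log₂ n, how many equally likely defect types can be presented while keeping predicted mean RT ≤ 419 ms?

5

40·log₂ n ≤ 419 − 320 = 99, giving log₂ n ≤ 2.4750 and n ≤ 5.560. The largest whole number is 5.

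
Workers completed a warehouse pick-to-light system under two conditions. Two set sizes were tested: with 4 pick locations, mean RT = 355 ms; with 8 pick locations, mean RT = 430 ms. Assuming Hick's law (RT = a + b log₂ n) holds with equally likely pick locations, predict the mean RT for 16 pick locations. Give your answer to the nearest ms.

Solve the two-equation system in a and b:
  b = (430 − 355) / (log₂ 8 − log₂ 4) = 75 / (3 − 2) = 75 ms/bit
  a = 355 − 75 × 2 = 205 ms
Then RT(16) = 205 + 75 × log₂ 16 = 205 + 75 × 4 ≈ 505.000 ms.

505 ms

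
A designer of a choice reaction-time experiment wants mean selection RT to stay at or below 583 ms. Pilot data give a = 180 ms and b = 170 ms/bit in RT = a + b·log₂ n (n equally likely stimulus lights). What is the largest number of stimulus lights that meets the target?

5

170·log₂ n ≤ 583 − 180 = 403, giving log₂ n ≤ 2.3706 and n ≤ 5.172. The largest whole number is 5.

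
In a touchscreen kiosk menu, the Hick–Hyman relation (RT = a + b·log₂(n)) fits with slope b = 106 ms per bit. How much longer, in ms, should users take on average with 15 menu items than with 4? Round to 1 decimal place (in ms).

202.1 ms

Only the slope matters, since a is common to both: ΔRT = b·log₂(n₂/n₁).
log₂(15) − log₂(4) = 3.9069 − 2 = 1.9069.
ΔRT = 106 × 1.9069 = 202.130 ms.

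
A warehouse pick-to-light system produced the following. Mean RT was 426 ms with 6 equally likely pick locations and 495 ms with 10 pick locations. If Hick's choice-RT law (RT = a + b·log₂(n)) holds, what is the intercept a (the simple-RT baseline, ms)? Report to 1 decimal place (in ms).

The slope on a log₂ axis is (495 − 426) / (3.3219 − 2.5850) = 93.627 ms/bit.
a = RT₁ − b·log₂ n₁ = 426 − 93.627 × 2.5850 = 183.977 ms.

184.0 ms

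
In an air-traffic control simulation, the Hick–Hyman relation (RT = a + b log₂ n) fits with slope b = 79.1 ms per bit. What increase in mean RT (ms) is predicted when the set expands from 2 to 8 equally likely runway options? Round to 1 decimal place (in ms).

The intercept a cancels: ΔRT = b·(log₂ n₂ − log₂ n₁) = b·log₂(n₂/n₁).
log₂(8) − log₂(2) = log₂(8/2) = log₂(4) = 2.
ΔRT = 79.1 × 2.0000 = 158.200 ms.

158.2 ms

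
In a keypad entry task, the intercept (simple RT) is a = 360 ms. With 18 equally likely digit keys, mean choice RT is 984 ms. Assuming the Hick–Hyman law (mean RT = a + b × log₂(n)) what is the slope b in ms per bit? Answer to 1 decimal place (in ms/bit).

149.6 ms/bit

log₂(18) = 4.1699 bits.
b = (RT − a)/log₂ n = (984 − 360) / 4.1699 = 149.643 ms/bit.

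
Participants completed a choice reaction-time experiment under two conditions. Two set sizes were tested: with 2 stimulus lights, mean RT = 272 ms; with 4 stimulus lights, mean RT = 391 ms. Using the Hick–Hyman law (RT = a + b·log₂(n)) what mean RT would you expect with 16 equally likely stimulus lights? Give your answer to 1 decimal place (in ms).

RT is linear in log₂ n, so two points fix the line:
  b = (391 − 272) / (log₂ 4 − log₂ 2) = 119 / (2 − 1) = 119.000 ms/bit
  a = 272 − 119.000 × 1 = 153.000 ms
Then RT(16) = 153.000 + 119.000 × log₂ 16 = 153.000 + 119.000 × 4 ≈ 629.000 ms.

629.0 ms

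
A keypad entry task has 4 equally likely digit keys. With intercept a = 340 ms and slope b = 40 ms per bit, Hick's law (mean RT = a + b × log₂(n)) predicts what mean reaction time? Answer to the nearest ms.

log₂(4) = 2 bits, so RT = 340 + 40 × 2 ≈ 420.000 ms.

420 ms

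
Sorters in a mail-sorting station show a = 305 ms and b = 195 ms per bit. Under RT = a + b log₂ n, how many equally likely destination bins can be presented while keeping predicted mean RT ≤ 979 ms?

10

195·log₂ n ≤ 979 − 305 = 674, giving log₂ n ≤ 3.4564 and n ≤ 10.977. The largest whole number is 10.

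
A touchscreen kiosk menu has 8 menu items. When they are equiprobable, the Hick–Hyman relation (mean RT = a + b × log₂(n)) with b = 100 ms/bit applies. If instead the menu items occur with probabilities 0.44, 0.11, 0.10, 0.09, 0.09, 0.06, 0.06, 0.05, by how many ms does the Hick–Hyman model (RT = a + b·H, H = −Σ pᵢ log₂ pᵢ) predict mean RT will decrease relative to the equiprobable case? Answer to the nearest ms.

The RT saving is b·ΔH. Equiprobable H₀ = log₂(8) = 3.0000 bits; with the given probabilities H = 2.5321 bits.
b·(H₀ − H) = 100 × (3.0000 − 2.5321) = 46.79 ms.

47 ms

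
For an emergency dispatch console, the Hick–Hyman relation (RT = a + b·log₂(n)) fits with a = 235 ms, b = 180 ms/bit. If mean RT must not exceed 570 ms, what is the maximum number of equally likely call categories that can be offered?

3

180·log₂ n ≤ 570 − 235 = 335, giving log₂ n ≤ 1.8611 and n ≤ 3.633. The largest whole number is 3.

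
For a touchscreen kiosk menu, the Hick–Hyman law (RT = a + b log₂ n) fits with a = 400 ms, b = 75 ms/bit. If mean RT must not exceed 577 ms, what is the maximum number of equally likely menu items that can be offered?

5

Set 400 + 75·log₂ n ≤ 577 → log₂ n ≤ (577 − 400)/75 = 2.3600.
So n ≤ 2^2.3600 = 5.134; the largest integer n is 5.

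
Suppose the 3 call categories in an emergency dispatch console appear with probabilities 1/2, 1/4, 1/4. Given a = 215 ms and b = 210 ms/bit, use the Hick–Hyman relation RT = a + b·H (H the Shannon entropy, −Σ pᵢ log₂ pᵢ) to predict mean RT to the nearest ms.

H = −Σ pᵢ log₂ pᵢ = 0.5·1 + 0.25·2 + 0.25·2 = 1.500 bits.
RT = 215 + 210 × 1.500 = 530.00 ms.

530 ms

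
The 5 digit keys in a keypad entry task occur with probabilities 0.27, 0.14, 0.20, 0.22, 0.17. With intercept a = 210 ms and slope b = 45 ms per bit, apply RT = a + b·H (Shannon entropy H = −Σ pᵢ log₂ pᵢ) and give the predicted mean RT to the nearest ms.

313 ms

H = 0.27·log₂(1/0.27) + 0.14·log₂(1/0.14) + 0.20·log₂(1/0.20) + 0.22·log₂(1/0.22) + 0.17·log₂(1/0.17) = 2.2867 bits.
RT = 210 + 45 × 2.2867 = 312.90 ms.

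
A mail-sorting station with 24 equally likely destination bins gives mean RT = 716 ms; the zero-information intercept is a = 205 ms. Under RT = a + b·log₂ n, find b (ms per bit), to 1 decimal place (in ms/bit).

111.5 ms/bit

log₂(24) = 4.5850 bits.
b = (RT − a)/log₂ n = (716 − 205) / 4.5850 = 111.451 ms/bit.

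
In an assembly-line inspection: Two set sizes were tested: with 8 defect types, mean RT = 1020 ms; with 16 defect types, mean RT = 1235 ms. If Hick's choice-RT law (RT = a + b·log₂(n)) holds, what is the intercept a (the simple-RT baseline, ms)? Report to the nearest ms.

375 ms

Slope: b = (1235 − 1020) / (log₂ 16 − log₂ 8) = 215/1.0000 = 215 ms/bit.
a = RT₁ − b·log₂ n₁ = 1020 − 215 × 3 = 375.000 ms.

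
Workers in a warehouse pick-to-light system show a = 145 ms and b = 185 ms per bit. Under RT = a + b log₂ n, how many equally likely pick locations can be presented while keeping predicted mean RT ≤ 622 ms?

Information budget: (622 − 145)/185 = 2.5784 bits, so n ≤ 2^2.5784 = 5.973 → at most 5.

5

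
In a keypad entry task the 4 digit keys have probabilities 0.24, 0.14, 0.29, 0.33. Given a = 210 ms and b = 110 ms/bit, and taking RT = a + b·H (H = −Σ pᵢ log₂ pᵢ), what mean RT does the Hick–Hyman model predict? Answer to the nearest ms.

H = 0.24·log₂(1/0.24) + 0.14·log₂(1/0.14) + 0.29·log₂(1/0.29) + 0.33·log₂(1/0.33) = 1.9370 bits.
RT = 210 + 110 × 1.9370 = 423.07 ms.

423 ms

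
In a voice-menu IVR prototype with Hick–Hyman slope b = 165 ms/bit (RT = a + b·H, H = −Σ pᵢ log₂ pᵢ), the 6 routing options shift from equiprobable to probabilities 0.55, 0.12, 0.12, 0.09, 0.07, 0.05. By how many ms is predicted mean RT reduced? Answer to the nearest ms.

The RT saving is b·ΔH. Equiprobable H₀ = log₂(6) = 2.5850 bits; with the given probabilities H = 2.0058 bits.
b·(H₀ − H) = 165 × (2.5850 − 2.0058) = 95.56 ms.

96 ms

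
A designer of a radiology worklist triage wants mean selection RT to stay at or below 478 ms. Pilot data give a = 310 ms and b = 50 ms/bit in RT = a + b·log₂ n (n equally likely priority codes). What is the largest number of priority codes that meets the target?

10

Information budget: (478 − 310)/50 = 3.3600 bits, so n ≤ 2^3.3600 = 10.267 → at most 10.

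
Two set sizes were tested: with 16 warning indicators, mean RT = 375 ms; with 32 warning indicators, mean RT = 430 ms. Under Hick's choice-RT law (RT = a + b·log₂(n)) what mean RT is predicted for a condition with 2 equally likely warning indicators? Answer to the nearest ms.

Fit slope and intercept:
  b = (430 − 375) / (log₂ 32 − log₂ 16) = 55 / (5 − 4) = 55 ms/bit
  a = 375 − 55 × 4 = 155 ms
Then RT(2) = 155 + 55 × log₂ 2 = 155 + 55 × 1 ≈ 210.000 ms.

210 ms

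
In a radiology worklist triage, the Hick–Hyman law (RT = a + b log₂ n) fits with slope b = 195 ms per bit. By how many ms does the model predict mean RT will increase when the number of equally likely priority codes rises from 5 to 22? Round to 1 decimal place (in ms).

416.8 ms

ΔRT = (a + b log₂ n₂) − (a + b log₂ n₁) = b·(log₂ n₂ − log₂ n₁).
log₂(22) − log₂(5) = 4.4594 − 2.3219 = 2.1375.
ΔRT = 195 × 2.1375 = 416.813 ms.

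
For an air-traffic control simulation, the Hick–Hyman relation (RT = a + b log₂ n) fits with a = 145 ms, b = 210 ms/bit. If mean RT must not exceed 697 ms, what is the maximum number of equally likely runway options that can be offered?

6

210·log₂ n ≤ 697 − 145 = 552, giving log₂ n ≤ 2.6286 and n ≤ 6.184. The largest whole number is 6.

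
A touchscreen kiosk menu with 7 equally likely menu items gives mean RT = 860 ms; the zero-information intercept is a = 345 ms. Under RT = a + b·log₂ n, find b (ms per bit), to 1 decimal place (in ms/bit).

log₂(7) = 2.8074 bits.
b = (RT − a)/log₂ n = (860 − 345) / 2.8074 = 183.447 ms/bit.

183.4 ms/bit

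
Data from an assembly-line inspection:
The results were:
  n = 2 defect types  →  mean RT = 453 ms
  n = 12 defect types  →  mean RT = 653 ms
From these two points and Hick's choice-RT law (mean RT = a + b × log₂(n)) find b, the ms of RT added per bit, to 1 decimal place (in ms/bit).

The slope on a log₂ axis is (653 − 453) / (3.5850 − 1) = 77.371 ms/bit.

77.4 ms/bit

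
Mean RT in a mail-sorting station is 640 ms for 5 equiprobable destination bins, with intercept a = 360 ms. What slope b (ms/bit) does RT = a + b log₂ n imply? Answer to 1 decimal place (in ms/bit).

120.6 ms/bit

5 alternatives carry log₂ 5 = 2.3219 bits; the choice cost is 640 − 360 = 280 ms, so b = 280/2.3219 = 120.589 ms/bit.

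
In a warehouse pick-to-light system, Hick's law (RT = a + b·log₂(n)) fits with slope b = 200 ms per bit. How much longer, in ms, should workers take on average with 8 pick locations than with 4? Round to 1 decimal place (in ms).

200.0 ms

ΔRT = (a + b log₂ n₂) − (a + b log₂ n₁) = b·(log₂ n₂ − log₂ n₁).
log₂(8) − log₂(4) = log₂(8/4) = log₂(2) = 1.
ΔRT = 200 × 1.0000 = 200.000 ms.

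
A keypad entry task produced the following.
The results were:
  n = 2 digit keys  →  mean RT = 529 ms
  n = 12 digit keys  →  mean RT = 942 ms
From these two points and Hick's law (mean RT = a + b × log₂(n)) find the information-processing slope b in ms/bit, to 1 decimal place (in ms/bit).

159.8 ms/bit

Slope: b = (942 − 529) / (log₂ 12 − log₂ 2) = 413/2.5850 = 159.770 ms/bit.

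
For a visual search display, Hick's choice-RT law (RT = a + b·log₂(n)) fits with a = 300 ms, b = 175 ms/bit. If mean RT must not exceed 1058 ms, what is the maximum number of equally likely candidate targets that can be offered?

175·log₂ n ≤ 1058 − 300 = 758, giving log₂ n ≤ 4.3314 and n ≤ 20.132. The largest whole number is 20.

20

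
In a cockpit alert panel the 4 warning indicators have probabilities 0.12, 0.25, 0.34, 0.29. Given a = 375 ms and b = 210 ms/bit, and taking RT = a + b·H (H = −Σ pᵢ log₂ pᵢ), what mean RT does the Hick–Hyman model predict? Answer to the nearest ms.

777 ms

Entropy contributions −pᵢ log₂ pᵢ: 0.3671, 0.5000, 0.5292, 0.5179; sum H = 1.9141 bits.
RT = a + bH = 375 + 210·1.9141 = 776.97 ms.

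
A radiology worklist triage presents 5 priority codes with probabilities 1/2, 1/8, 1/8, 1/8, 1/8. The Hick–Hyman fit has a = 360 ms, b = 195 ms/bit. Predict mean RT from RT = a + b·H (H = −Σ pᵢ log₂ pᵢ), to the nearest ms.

750 ms

H = −Σ pᵢ log₂ pᵢ = 0.5·1 + 0.125·3 + 0.125·3 + 0.125·3 + 0.125·3 = 2.000 bits.
RT = 360 + 195 × 2.000 = 750.00 ms.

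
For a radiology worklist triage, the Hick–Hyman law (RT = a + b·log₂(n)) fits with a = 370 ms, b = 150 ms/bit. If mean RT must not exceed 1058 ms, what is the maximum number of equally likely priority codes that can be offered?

Set 370 + 150·log₂ n ≤ 1058 → log₂ n ≤ (1058 − 370)/150 = 4.5867.
So n ≤ 2^4.5867 = 24.028; the largest integer n is 24.

24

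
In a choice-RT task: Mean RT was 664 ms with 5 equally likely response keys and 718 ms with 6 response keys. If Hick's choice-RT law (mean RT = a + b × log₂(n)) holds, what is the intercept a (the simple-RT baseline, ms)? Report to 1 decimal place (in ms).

187.3 ms

b = (RT₂ − RT₁)/(log₂ n₂ − log₂ n₁) = (718 − 664)/(2.5850 − 2.3219) = 205.296 ms/bit.
Intercept: a = 664 − 205.296·log₂(5) = 187.317 ms.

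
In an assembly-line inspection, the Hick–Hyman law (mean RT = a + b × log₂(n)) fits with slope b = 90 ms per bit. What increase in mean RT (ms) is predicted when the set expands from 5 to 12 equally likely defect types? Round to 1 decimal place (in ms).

113.7 ms

Only the slope matters, since a is common to both: ΔRT = b·log₂(n₂/n₁).
log₂(12) − log₂(5) = 3.5850 − 2.3219 = 1.2630.
ΔRT = 90 × 1.2630 = 113.673 ms.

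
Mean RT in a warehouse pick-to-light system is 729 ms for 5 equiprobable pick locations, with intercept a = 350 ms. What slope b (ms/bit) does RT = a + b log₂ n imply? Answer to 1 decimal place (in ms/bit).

b = (729 − 350) / log₂(5) = 379 / 2.3219 = 163.226 ms/bit.

163.2 ms/bit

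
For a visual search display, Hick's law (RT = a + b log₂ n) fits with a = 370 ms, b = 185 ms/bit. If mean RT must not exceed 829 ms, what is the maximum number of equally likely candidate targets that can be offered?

Set 370 + 185·log₂ n ≤ 829 → log₂ n ≤ (829 − 370)/185 = 2.4811.
So n ≤ 2^2.4811 = 5.583; the largest integer n is 5.

5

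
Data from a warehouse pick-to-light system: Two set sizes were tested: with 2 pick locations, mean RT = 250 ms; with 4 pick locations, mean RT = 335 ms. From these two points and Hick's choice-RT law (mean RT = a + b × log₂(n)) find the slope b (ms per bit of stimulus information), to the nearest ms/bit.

The slope on a log₂ axis is (335 − 250) / (2 − 1) = 85 ms/bit.

85 ms/bit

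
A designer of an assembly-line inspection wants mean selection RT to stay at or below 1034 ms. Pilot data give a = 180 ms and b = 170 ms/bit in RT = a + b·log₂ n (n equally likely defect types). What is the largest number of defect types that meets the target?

32

170·log₂ n ≤ 1034 − 180 = 854, giving log₂ n ≤ 5.0235 and n ≤ 32.526. The largest whole number is 32.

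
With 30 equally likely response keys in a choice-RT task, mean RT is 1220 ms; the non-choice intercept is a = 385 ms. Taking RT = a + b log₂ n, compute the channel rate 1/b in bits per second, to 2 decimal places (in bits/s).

5.88 bits/s

b = (1220 − 385)/log₂ 30 = 835/4.9069 = 170.169 ms per bit = 0.17017 s/bit; the reciprocal is 5.877 bits/s.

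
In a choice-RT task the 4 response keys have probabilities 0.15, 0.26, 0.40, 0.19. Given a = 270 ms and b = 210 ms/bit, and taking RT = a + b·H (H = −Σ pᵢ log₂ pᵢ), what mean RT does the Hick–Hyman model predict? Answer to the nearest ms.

H = 0.15·log₂(1/0.15) + 0.26·log₂(1/0.26) + 0.40·log₂(1/0.40) + 0.19·log₂(1/0.19) = 1.8998 bits.
RT = 270 + 210 × 1.8998 = 668.96 ms.

669 ms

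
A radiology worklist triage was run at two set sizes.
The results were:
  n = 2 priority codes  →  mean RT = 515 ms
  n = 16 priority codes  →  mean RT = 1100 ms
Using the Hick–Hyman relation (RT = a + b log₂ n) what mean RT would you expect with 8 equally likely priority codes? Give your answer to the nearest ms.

905 ms

Fit slope and intercept:
  b = (1100 − 515) / (log₂ 16 − log₂ 2) = 585 / (4 − 1) = 195 ms/bit
  a = 515 − 195 × 1 = 320 ms
Then RT(8) = 320 + 195 × log₂ 8 = 320 + 195 × 3 ≈ 905.000 ms.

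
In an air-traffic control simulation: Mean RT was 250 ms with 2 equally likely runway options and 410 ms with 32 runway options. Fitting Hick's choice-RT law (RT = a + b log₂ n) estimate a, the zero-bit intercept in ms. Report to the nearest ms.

The slope on a log₂ axis is (410 − 250) / (5 − 1) = 40 ms/bit.
a = RT₁ − b·log₂ n₁ = 250 − 40 × 1 = 210.000 ms.

210 ms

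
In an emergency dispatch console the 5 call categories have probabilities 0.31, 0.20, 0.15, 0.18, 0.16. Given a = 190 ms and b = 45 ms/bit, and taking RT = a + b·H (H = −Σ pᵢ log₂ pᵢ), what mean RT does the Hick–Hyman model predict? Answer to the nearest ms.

292 ms

H = 0.31·log₂(1/0.31) + 0.20·log₂(1/0.20) + 0.15·log₂(1/0.15) + 0.18·log₂(1/0.18) + 0.16·log₂(1/0.16) = 2.2670 bits.
RT = 190 + 45 × 2.2670 = 292.02 ms.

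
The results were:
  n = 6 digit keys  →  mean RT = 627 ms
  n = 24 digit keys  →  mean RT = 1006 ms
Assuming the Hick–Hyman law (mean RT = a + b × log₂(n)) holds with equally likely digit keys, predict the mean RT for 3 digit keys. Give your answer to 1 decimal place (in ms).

Solve the two-equation system in a and b:
  b = (1006 − 627) / (log₂ 24 − log₂ 6) = 379 / (4.5850 − 2.5850) = 189.500 ms/bit
  a = 627 − 189.500 × 2.5850 = 137.150 ms
Then RT(3) = 137.150 + 189.500 × log₂ 3 = 137.150 + 189.500 × 1.5850 ≈ 437.500 ms.

437.5 ms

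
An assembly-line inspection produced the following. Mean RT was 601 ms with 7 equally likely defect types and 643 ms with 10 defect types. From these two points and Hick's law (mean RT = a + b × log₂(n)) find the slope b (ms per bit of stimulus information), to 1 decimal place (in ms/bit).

Slope: b = (643 − 601) / (log₂ 10 − log₂ 7) = 42/0.5146 = 81.621 ms/bit.

81.6 ms/bit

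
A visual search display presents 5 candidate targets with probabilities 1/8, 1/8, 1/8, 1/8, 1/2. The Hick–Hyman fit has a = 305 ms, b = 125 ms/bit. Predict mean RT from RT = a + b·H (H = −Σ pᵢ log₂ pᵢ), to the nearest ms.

555 ms

Each term −pᵢ log₂ pᵢ: 0.125·3 + 0.125·3 + 0.125·3 + 0.125·3 + 0.5·1; summed, H = 2.000 bits.
Mean RT = a + bH = 305 + 125·2.000 = 555.00 ms.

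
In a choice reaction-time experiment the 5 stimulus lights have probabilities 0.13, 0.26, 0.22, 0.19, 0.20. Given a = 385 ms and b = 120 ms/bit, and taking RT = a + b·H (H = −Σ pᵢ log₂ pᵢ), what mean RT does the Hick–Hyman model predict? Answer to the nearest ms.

660 ms

Entropy contributions −pᵢ log₂ pᵢ: 0.3826, 0.5053, 0.4806, 0.4552, 0.4644; sum H = 2.2881 bits.
RT = a + bH = 385 + 120·2.2881 = 659.57 ms.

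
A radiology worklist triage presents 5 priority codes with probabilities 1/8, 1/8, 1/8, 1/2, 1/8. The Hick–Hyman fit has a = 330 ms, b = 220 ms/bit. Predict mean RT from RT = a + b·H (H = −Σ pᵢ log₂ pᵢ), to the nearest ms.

Each term −pᵢ log₂ pᵢ: 0.125·3 + 0.125·3 + 0.125·3 + 0.5·1 + 0.125·3; summed, H = 2.000 bits.
Mean RT = a + bH = 330 + 220·2.000 = 770.00 ms.

770 ms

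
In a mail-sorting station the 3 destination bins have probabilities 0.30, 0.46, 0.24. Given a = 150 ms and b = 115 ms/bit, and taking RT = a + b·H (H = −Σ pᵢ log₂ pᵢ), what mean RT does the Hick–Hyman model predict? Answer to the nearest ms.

Entropy contributions −pᵢ log₂ pᵢ: 0.5211, 0.5153, 0.4941; sum H = 1.5306 bits.
RT = a + bH = 150 + 115·1.5306 = 326.01 ms.

326 ms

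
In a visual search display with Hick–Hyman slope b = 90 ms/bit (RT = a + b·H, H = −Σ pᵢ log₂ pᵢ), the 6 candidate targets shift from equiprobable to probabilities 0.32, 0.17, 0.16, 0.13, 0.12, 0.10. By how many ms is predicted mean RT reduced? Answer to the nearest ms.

11 ms

Equiprobable entropy H₀ = log₂ 6 = 2.5850 bits.
Skewed entropy H = −Σ pᵢ log₂ pᵢ = 2.4655 bits.
ΔRT = b·(H₀ − H) = 90 × 0.1194 = 10.75 ms.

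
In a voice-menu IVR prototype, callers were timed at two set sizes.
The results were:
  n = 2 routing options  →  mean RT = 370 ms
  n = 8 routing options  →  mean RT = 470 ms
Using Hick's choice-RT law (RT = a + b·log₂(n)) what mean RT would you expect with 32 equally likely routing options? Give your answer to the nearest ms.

RT is linear in log₂ n, so two points fix the line:
  b = (470 − 370) / (log₂ 8 − log₂ 2) = 100 / (3 − 1) = 50 ms/bit
  a = 370 − 50 × 1 = 320 ms
Then RT(32) = 320 + 50 × log₂ 32 = 320 + 50 × 5 ≈ 570.000 ms.

570 ms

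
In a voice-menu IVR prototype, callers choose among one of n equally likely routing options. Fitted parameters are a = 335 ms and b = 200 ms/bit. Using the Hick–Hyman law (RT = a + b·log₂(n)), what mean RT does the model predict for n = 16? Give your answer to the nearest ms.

1135 ms

log₂(16) = 4 bits, so RT = 335 + 200 × 4 ≈ 1135.000 ms.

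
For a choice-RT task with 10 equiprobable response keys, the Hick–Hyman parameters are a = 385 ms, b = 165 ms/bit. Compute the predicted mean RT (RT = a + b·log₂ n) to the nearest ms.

log₂(10) = 3.3219 bits, so RT = 385 + 165 × 3.3219 ≈ 933.118 ms.

933 ms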